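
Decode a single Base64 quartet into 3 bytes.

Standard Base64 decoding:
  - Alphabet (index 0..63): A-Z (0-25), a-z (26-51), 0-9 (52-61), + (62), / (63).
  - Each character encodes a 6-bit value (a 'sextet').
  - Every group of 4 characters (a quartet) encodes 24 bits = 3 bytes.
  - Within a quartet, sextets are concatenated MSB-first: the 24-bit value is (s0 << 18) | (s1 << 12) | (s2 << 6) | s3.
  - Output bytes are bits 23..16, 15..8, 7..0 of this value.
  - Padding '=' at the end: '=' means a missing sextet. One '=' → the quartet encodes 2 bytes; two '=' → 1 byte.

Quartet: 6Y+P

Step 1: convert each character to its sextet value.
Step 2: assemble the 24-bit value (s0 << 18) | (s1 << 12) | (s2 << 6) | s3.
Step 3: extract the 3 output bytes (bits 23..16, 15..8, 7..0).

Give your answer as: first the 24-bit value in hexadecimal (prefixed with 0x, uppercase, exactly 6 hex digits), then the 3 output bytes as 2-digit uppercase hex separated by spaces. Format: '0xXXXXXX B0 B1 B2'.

Answer: 0xE98F8F E9 8F 8F

Derivation:
Sextets: 6=58, Y=24, +=62, P=15
24-bit: (58<<18) | (24<<12) | (62<<6) | 15
      = 0xE80000 | 0x018000 | 0x000F80 | 0x00000F
      = 0xE98F8F
Bytes: (v>>16)&0xFF=E9, (v>>8)&0xFF=8F, v&0xFF=8F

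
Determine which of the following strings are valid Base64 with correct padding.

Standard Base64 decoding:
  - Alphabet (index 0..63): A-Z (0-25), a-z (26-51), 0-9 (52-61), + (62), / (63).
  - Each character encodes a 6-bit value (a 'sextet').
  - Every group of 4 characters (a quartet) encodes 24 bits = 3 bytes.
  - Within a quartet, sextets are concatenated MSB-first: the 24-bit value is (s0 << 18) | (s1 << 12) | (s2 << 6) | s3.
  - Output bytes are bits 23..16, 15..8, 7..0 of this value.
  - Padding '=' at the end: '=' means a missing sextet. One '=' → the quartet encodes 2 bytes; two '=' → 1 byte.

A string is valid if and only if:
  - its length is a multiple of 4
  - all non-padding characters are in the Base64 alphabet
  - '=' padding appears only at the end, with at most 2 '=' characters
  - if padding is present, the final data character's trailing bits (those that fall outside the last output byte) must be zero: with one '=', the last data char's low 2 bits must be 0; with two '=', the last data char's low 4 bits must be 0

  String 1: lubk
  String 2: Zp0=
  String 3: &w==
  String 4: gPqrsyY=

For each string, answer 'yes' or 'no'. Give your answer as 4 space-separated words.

Answer: yes yes no yes

Derivation:
String 1: 'lubk' → valid
String 2: 'Zp0=' → valid
String 3: '&w==' → invalid (bad char(s): ['&'])
String 4: 'gPqrsyY=' → valid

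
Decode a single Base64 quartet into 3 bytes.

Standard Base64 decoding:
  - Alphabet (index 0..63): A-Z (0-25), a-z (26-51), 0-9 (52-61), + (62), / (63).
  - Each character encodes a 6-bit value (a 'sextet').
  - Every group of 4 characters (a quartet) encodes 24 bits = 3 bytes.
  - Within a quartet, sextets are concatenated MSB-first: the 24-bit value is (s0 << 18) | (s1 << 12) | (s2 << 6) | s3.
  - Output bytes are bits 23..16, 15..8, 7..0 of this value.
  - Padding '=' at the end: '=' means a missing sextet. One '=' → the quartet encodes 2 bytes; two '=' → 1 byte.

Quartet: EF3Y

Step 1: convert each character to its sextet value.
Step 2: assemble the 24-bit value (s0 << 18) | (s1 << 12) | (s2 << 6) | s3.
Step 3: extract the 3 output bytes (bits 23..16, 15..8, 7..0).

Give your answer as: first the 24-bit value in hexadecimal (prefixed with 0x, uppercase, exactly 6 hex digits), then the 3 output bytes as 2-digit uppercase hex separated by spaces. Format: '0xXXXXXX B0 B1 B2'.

Sextets: E=4, F=5, 3=55, Y=24
24-bit: (4<<18) | (5<<12) | (55<<6) | 24
      = 0x100000 | 0x005000 | 0x000DC0 | 0x000018
      = 0x105DD8
Bytes: (v>>16)&0xFF=10, (v>>8)&0xFF=5D, v&0xFF=D8

Answer: 0x105DD8 10 5D D8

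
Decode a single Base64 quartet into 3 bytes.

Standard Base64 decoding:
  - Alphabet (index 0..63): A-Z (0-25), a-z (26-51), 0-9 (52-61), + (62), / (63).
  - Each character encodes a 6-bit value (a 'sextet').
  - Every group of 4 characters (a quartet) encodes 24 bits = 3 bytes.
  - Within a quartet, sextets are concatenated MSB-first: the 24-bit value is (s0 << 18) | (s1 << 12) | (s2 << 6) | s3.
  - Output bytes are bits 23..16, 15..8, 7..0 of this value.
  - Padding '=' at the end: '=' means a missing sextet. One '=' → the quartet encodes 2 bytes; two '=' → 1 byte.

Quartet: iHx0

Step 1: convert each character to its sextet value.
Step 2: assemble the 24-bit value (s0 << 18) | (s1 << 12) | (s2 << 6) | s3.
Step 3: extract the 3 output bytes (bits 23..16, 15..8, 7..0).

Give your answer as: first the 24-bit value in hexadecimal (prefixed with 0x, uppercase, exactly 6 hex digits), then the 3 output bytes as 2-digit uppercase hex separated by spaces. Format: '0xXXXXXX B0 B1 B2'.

Answer: 0x887C74 88 7C 74

Derivation:
Sextets: i=34, H=7, x=49, 0=52
24-bit: (34<<18) | (7<<12) | (49<<6) | 52
      = 0x880000 | 0x007000 | 0x000C40 | 0x000034
      = 0x887C74
Bytes: (v>>16)&0xFF=88, (v>>8)&0xFF=7C, v&0xFF=74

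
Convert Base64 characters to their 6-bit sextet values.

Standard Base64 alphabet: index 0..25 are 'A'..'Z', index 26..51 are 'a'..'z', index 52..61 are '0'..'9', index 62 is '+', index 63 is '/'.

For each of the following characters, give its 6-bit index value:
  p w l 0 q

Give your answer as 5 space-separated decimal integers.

Answer: 41 48 37 52 42

Derivation:
'p': a..z range, 26 + ord('p') − ord('a') = 41
'w': a..z range, 26 + ord('w') − ord('a') = 48
'l': a..z range, 26 + ord('l') − ord('a') = 37
'0': 0..9 range, 52 + ord('0') − ord('0') = 52
'q': a..z range, 26 + ord('q') − ord('a') = 42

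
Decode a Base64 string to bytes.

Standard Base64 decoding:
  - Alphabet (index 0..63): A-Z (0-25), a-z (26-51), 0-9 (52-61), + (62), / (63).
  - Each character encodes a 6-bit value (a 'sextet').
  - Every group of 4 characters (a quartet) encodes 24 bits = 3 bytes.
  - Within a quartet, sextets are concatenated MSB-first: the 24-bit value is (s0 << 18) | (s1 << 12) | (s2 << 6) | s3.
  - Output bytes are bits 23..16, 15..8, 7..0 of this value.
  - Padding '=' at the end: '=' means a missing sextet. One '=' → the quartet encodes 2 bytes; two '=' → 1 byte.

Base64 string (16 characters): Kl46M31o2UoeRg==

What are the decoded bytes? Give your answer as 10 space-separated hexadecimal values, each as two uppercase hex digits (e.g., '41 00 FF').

Answer: 2A 5E 3A 33 7D 68 D9 4A 1E 46

Derivation:
After char 0 ('K'=10): chars_in_quartet=1 acc=0xA bytes_emitted=0
After char 1 ('l'=37): chars_in_quartet=2 acc=0x2A5 bytes_emitted=0
After char 2 ('4'=56): chars_in_quartet=3 acc=0xA978 bytes_emitted=0
After char 3 ('6'=58): chars_in_quartet=4 acc=0x2A5E3A -> emit 2A 5E 3A, reset; bytes_emitted=3
After char 4 ('M'=12): chars_in_quartet=1 acc=0xC bytes_emitted=3
After char 5 ('3'=55): chars_in_quartet=2 acc=0x337 bytes_emitted=3
After char 6 ('1'=53): chars_in_quartet=3 acc=0xCDF5 bytes_emitted=3
After char 7 ('o'=40): chars_in_quartet=4 acc=0x337D68 -> emit 33 7D 68, reset; bytes_emitted=6
After char 8 ('2'=54): chars_in_quartet=1 acc=0x36 bytes_emitted=6
After char 9 ('U'=20): chars_in_quartet=2 acc=0xD94 bytes_emitted=6
After char 10 ('o'=40): chars_in_quartet=3 acc=0x36528 bytes_emitted=6
After char 11 ('e'=30): chars_in_quartet=4 acc=0xD94A1E -> emit D9 4A 1E, reset; bytes_emitted=9
After char 12 ('R'=17): chars_in_quartet=1 acc=0x11 bytes_emitted=9
After char 13 ('g'=32): chars_in_quartet=2 acc=0x460 bytes_emitted=9
Padding '==': partial quartet acc=0x460 -> emit 46; bytes_emitted=10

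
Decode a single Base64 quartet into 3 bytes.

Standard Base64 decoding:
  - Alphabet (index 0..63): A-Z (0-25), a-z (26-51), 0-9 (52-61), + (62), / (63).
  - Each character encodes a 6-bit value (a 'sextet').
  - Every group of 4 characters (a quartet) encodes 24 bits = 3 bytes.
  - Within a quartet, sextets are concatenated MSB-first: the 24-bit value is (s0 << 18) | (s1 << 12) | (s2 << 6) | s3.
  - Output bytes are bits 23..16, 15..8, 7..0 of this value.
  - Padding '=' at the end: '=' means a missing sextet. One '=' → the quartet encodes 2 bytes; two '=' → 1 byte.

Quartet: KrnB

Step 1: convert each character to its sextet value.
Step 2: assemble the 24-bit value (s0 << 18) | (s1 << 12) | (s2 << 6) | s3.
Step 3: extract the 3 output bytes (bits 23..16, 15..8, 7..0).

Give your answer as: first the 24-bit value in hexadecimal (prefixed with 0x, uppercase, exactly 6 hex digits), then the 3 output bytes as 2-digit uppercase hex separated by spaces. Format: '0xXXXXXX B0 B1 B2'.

Sextets: K=10, r=43, n=39, B=1
24-bit: (10<<18) | (43<<12) | (39<<6) | 1
      = 0x280000 | 0x02B000 | 0x0009C0 | 0x000001
      = 0x2AB9C1
Bytes: (v>>16)&0xFF=2A, (v>>8)&0xFF=B9, v&0xFF=C1

Answer: 0x2AB9C1 2A B9 C1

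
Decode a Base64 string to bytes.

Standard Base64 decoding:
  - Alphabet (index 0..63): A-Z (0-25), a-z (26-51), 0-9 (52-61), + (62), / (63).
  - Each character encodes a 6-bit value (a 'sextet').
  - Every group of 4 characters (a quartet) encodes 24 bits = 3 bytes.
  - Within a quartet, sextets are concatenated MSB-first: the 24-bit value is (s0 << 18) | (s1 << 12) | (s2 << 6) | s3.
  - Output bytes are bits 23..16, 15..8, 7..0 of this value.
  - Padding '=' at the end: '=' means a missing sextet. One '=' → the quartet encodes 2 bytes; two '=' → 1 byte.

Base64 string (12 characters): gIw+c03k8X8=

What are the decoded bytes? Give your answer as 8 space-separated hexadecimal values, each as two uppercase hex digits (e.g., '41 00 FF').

After char 0 ('g'=32): chars_in_quartet=1 acc=0x20 bytes_emitted=0
After char 1 ('I'=8): chars_in_quartet=2 acc=0x808 bytes_emitted=0
After char 2 ('w'=48): chars_in_quartet=3 acc=0x20230 bytes_emitted=0
After char 3 ('+'=62): chars_in_quartet=4 acc=0x808C3E -> emit 80 8C 3E, reset; bytes_emitted=3
After char 4 ('c'=28): chars_in_quartet=1 acc=0x1C bytes_emitted=3
After char 5 ('0'=52): chars_in_quartet=2 acc=0x734 bytes_emitted=3
After char 6 ('3'=55): chars_in_quartet=3 acc=0x1CD37 bytes_emitted=3
After char 7 ('k'=36): chars_in_quartet=4 acc=0x734DE4 -> emit 73 4D E4, reset; bytes_emitted=6
After char 8 ('8'=60): chars_in_quartet=1 acc=0x3C bytes_emitted=6
After char 9 ('X'=23): chars_in_quartet=2 acc=0xF17 bytes_emitted=6
After char 10 ('8'=60): chars_in_quartet=3 acc=0x3C5FC bytes_emitted=6
Padding '=': partial quartet acc=0x3C5FC -> emit F1 7F; bytes_emitted=8

Answer: 80 8C 3E 73 4D E4 F1 7F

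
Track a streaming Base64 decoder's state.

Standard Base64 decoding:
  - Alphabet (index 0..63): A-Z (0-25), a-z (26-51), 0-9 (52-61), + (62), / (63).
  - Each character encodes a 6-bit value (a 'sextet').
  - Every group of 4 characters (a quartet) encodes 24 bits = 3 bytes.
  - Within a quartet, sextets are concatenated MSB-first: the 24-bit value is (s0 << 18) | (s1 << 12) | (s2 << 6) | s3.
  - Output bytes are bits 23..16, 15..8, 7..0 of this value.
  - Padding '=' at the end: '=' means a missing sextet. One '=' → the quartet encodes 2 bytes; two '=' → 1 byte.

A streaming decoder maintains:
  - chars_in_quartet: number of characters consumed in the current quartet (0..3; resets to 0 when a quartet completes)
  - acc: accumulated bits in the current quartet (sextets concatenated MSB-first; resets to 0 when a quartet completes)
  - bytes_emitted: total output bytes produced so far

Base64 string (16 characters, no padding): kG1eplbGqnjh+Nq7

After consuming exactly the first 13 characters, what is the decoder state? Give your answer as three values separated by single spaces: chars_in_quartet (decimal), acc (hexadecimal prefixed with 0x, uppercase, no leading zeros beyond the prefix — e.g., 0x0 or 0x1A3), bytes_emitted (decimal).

After char 0 ('k'=36): chars_in_quartet=1 acc=0x24 bytes_emitted=0
After char 1 ('G'=6): chars_in_quartet=2 acc=0x906 bytes_emitted=0
After char 2 ('1'=53): chars_in_quartet=3 acc=0x241B5 bytes_emitted=0
After char 3 ('e'=30): chars_in_quartet=4 acc=0x906D5E -> emit 90 6D 5E, reset; bytes_emitted=3
After char 4 ('p'=41): chars_in_quartet=1 acc=0x29 bytes_emitted=3
After char 5 ('l'=37): chars_in_quartet=2 acc=0xA65 bytes_emitted=3
After char 6 ('b'=27): chars_in_quartet=3 acc=0x2995B bytes_emitted=3
After char 7 ('G'=6): chars_in_quartet=4 acc=0xA656C6 -> emit A6 56 C6, reset; bytes_emitted=6
After char 8 ('q'=42): chars_in_quartet=1 acc=0x2A bytes_emitted=6
After char 9 ('n'=39): chars_in_quartet=2 acc=0xAA7 bytes_emitted=6
After char 10 ('j'=35): chars_in_quartet=3 acc=0x2A9E3 bytes_emitted=6
After char 11 ('h'=33): chars_in_quartet=4 acc=0xAA78E1 -> emit AA 78 E1, reset; bytes_emitted=9
After char 12 ('+'=62): chars_in_quartet=1 acc=0x3E bytes_emitted=9

Answer: 1 0x3E 9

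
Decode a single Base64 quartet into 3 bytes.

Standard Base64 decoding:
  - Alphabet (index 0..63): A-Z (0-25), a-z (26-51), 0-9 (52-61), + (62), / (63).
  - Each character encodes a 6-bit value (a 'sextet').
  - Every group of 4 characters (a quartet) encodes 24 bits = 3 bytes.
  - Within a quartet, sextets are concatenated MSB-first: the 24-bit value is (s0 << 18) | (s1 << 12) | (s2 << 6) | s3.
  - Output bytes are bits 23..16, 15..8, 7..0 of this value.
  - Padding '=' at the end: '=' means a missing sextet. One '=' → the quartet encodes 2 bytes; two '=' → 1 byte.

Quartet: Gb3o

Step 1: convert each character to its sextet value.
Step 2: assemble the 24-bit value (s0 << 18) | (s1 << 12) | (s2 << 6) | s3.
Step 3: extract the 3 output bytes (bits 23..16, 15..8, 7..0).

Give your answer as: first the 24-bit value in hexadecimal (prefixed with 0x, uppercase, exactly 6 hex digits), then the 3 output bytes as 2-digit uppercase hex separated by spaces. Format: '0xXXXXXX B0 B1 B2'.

Sextets: G=6, b=27, 3=55, o=40
24-bit: (6<<18) | (27<<12) | (55<<6) | 40
      = 0x180000 | 0x01B000 | 0x000DC0 | 0x000028
      = 0x19BDE8
Bytes: (v>>16)&0xFF=19, (v>>8)&0xFF=BD, v&0xFF=E8

Answer: 0x19BDE8 19 BD E8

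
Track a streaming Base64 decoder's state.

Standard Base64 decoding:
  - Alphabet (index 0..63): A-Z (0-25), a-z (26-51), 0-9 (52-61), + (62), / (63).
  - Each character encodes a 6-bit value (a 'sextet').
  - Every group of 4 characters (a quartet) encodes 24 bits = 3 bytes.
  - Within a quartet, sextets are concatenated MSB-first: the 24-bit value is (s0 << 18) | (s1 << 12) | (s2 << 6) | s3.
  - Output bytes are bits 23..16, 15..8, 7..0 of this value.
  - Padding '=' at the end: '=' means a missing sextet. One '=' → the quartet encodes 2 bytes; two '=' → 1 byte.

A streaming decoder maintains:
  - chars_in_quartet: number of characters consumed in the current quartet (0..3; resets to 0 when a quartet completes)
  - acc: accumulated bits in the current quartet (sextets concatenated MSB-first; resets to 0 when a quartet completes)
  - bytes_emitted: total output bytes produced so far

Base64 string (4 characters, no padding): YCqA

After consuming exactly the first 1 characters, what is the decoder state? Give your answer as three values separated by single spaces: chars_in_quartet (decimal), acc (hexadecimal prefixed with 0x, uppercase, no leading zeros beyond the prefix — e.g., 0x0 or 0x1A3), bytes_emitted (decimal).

Answer: 1 0x18 0

Derivation:
After char 0 ('Y'=24): chars_in_quartet=1 acc=0x18 bytes_emitted=0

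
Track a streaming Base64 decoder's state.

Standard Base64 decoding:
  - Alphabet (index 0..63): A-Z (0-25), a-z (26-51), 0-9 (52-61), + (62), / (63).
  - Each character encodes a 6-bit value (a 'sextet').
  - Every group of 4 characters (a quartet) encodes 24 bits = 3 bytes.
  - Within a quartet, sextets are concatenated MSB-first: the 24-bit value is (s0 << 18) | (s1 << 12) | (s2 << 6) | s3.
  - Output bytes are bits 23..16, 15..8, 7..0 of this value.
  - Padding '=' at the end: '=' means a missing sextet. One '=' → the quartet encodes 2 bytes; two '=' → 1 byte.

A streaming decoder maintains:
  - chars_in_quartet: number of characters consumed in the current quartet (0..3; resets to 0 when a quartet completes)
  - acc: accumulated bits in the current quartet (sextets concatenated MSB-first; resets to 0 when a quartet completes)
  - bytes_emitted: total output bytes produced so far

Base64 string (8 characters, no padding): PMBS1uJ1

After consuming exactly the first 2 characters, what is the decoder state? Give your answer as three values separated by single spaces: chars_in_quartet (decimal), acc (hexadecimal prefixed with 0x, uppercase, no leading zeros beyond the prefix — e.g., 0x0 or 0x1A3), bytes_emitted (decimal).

After char 0 ('P'=15): chars_in_quartet=1 acc=0xF bytes_emitted=0
After char 1 ('M'=12): chars_in_quartet=2 acc=0x3CC bytes_emitted=0

Answer: 2 0x3CC 0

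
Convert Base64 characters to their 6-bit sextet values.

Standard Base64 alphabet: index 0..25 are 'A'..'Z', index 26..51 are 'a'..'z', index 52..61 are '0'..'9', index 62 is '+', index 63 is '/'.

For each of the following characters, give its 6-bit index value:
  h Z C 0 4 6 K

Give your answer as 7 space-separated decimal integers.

Answer: 33 25 2 52 56 58 10

Derivation:
'h': a..z range, 26 + ord('h') − ord('a') = 33
'Z': A..Z range, ord('Z') − ord('A') = 25
'C': A..Z range, ord('C') − ord('A') = 2
'0': 0..9 range, 52 + ord('0') − ord('0') = 52
'4': 0..9 range, 52 + ord('4') − ord('0') = 56
'6': 0..9 range, 52 + ord('6') − ord('0') = 58
'K': A..Z range, ord('K') − ord('A') = 10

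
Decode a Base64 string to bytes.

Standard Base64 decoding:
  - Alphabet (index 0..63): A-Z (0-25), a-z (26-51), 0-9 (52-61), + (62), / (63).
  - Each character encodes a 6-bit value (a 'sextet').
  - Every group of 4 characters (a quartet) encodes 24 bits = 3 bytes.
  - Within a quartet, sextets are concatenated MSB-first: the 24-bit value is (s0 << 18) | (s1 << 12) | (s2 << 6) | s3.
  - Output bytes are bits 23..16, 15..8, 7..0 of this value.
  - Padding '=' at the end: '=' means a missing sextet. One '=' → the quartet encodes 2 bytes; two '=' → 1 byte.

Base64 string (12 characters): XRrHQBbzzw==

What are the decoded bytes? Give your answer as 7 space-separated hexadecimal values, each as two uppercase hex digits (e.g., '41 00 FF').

Answer: 5D 1A C7 40 16 F3 CF

Derivation:
After char 0 ('X'=23): chars_in_quartet=1 acc=0x17 bytes_emitted=0
After char 1 ('R'=17): chars_in_quartet=2 acc=0x5D1 bytes_emitted=0
After char 2 ('r'=43): chars_in_quartet=3 acc=0x1746B bytes_emitted=0
After char 3 ('H'=7): chars_in_quartet=4 acc=0x5D1AC7 -> emit 5D 1A C7, reset; bytes_emitted=3
After char 4 ('Q'=16): chars_in_quartet=1 acc=0x10 bytes_emitted=3
After char 5 ('B'=1): chars_in_quartet=2 acc=0x401 bytes_emitted=3
After char 6 ('b'=27): chars_in_quartet=3 acc=0x1005B bytes_emitted=3
After char 7 ('z'=51): chars_in_quartet=4 acc=0x4016F3 -> emit 40 16 F3, reset; bytes_emitted=6
After char 8 ('z'=51): chars_in_quartet=1 acc=0x33 bytes_emitted=6
After char 9 ('w'=48): chars_in_quartet=2 acc=0xCF0 bytes_emitted=6
Padding '==': partial quartet acc=0xCF0 -> emit CF; bytes_emitted=7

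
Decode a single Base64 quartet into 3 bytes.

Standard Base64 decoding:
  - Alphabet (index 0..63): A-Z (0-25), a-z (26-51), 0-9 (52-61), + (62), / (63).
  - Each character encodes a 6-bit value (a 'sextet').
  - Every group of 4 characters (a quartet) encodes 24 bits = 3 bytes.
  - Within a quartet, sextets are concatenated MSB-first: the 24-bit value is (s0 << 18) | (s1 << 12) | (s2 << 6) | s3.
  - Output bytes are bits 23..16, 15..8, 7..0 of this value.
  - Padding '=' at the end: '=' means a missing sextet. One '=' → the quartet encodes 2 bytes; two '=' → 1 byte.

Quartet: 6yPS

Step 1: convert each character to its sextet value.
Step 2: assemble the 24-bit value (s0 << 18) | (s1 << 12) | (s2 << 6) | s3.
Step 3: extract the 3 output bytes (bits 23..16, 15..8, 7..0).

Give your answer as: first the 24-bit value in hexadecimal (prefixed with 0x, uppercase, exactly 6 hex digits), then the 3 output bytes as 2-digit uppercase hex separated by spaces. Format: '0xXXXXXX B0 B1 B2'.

Sextets: 6=58, y=50, P=15, S=18
24-bit: (58<<18) | (50<<12) | (15<<6) | 18
      = 0xE80000 | 0x032000 | 0x0003C0 | 0x000012
      = 0xEB23D2
Bytes: (v>>16)&0xFF=EB, (v>>8)&0xFF=23, v&0xFF=D2

Answer: 0xEB23D2 EB 23 D2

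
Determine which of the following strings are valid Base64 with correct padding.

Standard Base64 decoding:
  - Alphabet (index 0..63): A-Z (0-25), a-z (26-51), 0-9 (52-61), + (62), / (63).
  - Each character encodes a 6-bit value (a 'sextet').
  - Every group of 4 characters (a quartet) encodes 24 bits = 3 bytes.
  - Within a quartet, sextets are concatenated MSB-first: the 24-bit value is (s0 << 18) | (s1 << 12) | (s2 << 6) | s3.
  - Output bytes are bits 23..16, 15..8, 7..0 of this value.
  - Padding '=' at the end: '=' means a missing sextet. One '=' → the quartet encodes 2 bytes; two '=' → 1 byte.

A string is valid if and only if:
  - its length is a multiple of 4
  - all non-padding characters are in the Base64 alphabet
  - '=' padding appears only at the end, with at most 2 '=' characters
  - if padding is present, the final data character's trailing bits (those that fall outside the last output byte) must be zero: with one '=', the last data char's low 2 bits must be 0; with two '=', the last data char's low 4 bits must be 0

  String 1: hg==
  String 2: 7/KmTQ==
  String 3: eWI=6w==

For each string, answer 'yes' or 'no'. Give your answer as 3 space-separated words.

String 1: 'hg==' → valid
String 2: '7/KmTQ==' → valid
String 3: 'eWI=6w==' → invalid (bad char(s): ['=']; '=' in middle)

Answer: yes yes no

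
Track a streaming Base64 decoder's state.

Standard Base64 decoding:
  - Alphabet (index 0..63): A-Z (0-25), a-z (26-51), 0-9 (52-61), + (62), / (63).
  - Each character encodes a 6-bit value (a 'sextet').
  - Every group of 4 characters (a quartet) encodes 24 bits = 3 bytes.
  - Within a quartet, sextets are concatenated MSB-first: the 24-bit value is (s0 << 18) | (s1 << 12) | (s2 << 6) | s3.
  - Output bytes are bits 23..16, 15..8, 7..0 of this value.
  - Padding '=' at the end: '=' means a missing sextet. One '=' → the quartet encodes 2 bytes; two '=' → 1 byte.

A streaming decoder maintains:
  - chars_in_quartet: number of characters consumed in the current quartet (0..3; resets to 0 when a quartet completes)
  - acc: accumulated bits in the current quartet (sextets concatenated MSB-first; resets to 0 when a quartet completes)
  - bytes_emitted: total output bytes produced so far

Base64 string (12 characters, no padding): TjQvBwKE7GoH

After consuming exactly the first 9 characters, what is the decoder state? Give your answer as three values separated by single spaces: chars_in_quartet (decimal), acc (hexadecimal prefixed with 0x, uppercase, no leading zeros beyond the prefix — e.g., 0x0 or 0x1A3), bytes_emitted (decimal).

Answer: 1 0x3B 6

Derivation:
After char 0 ('T'=19): chars_in_quartet=1 acc=0x13 bytes_emitted=0
After char 1 ('j'=35): chars_in_quartet=2 acc=0x4E3 bytes_emitted=0
After char 2 ('Q'=16): chars_in_quartet=3 acc=0x138D0 bytes_emitted=0
After char 3 ('v'=47): chars_in_quartet=4 acc=0x4E342F -> emit 4E 34 2F, reset; bytes_emitted=3
After char 4 ('B'=1): chars_in_quartet=1 acc=0x1 bytes_emitted=3
After char 5 ('w'=48): chars_in_quartet=2 acc=0x70 bytes_emitted=3
After char 6 ('K'=10): chars_in_quartet=3 acc=0x1C0A bytes_emitted=3
After char 7 ('E'=4): chars_in_quartet=4 acc=0x70284 -> emit 07 02 84, reset; bytes_emitted=6
After char 8 ('7'=59): chars_in_quartet=1 acc=0x3B bytes_emitted=6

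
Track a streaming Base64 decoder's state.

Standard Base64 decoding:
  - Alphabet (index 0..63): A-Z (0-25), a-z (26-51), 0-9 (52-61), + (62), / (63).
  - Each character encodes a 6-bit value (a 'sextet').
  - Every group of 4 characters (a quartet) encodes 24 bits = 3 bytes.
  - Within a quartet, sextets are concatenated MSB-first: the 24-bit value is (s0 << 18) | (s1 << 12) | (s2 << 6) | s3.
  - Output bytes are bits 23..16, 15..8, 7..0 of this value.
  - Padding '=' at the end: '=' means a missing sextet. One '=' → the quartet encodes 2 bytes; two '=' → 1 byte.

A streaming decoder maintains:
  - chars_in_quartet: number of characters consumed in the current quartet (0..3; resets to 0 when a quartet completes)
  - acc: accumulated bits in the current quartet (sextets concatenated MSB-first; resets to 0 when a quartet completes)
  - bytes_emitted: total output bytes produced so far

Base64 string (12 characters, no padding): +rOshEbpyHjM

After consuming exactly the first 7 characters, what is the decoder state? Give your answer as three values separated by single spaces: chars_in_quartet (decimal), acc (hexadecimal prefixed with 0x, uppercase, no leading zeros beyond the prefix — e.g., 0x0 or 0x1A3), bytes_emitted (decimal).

After char 0 ('+'=62): chars_in_quartet=1 acc=0x3E bytes_emitted=0
After char 1 ('r'=43): chars_in_quartet=2 acc=0xFAB bytes_emitted=0
After char 2 ('O'=14): chars_in_quartet=3 acc=0x3EACE bytes_emitted=0
After char 3 ('s'=44): chars_in_quartet=4 acc=0xFAB3AC -> emit FA B3 AC, reset; bytes_emitted=3
After char 4 ('h'=33): chars_in_quartet=1 acc=0x21 bytes_emitted=3
After char 5 ('E'=4): chars_in_quartet=2 acc=0x844 bytes_emitted=3
After char 6 ('b'=27): chars_in_quartet=3 acc=0x2111B bytes_emitted=3

Answer: 3 0x2111B 3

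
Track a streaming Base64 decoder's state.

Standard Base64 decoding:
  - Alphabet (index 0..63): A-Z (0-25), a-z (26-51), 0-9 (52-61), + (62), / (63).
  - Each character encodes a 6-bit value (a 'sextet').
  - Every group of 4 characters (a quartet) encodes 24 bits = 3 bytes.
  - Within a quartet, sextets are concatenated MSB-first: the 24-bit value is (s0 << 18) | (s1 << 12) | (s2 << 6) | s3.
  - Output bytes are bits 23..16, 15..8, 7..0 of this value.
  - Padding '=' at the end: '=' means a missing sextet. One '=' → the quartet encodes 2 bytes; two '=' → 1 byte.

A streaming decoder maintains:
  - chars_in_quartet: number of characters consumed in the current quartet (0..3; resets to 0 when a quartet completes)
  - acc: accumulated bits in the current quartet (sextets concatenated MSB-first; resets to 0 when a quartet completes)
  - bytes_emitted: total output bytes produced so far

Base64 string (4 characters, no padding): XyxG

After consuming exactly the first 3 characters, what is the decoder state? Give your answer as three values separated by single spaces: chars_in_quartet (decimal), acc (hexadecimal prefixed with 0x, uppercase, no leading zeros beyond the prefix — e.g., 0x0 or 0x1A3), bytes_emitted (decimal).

Answer: 3 0x17CB1 0

Derivation:
After char 0 ('X'=23): chars_in_quartet=1 acc=0x17 bytes_emitted=0
After char 1 ('y'=50): chars_in_quartet=2 acc=0x5F2 bytes_emitted=0
After char 2 ('x'=49): chars_in_quartet=3 acc=0x17CB1 bytes_emitted=0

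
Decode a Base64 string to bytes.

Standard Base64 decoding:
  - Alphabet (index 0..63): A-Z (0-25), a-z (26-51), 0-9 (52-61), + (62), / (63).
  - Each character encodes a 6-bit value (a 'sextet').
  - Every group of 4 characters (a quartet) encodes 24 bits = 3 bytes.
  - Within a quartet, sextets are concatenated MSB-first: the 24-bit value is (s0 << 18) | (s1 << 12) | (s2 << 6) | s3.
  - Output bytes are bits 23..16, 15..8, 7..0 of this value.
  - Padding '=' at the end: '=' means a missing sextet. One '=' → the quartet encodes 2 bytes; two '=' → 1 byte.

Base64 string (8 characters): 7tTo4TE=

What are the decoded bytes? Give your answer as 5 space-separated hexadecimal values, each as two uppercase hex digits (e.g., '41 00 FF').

After char 0 ('7'=59): chars_in_quartet=1 acc=0x3B bytes_emitted=0
After char 1 ('t'=45): chars_in_quartet=2 acc=0xEED bytes_emitted=0
After char 2 ('T'=19): chars_in_quartet=3 acc=0x3BB53 bytes_emitted=0
After char 3 ('o'=40): chars_in_quartet=4 acc=0xEED4E8 -> emit EE D4 E8, reset; bytes_emitted=3
After char 4 ('4'=56): chars_in_quartet=1 acc=0x38 bytes_emitted=3
After char 5 ('T'=19): chars_in_quartet=2 acc=0xE13 bytes_emitted=3
After char 6 ('E'=4): chars_in_quartet=3 acc=0x384C4 bytes_emitted=3
Padding '=': partial quartet acc=0x384C4 -> emit E1 31; bytes_emitted=5

Answer: EE D4 E8 E1 31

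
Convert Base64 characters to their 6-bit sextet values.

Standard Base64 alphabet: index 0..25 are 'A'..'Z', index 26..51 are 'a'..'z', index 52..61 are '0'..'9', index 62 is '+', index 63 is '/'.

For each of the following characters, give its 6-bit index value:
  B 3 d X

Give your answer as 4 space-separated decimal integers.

'B': A..Z range, ord('B') − ord('A') = 1
'3': 0..9 range, 52 + ord('3') − ord('0') = 55
'd': a..z range, 26 + ord('d') − ord('a') = 29
'X': A..Z range, ord('X') − ord('A') = 23

Answer: 1 55 29 23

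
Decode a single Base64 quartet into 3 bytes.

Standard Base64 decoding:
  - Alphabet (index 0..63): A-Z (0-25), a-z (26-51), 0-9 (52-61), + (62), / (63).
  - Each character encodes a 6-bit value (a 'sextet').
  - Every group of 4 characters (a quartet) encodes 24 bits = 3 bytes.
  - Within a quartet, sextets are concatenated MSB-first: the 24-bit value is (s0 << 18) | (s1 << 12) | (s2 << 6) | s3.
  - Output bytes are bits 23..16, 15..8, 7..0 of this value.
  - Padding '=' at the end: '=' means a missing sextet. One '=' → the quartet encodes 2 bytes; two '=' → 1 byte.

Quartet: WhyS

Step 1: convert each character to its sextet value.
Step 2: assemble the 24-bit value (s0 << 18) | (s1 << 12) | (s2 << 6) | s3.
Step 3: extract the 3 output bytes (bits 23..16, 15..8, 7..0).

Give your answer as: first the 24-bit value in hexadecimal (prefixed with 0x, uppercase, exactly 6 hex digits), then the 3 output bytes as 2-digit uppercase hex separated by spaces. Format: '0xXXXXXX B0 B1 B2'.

Sextets: W=22, h=33, y=50, S=18
24-bit: (22<<18) | (33<<12) | (50<<6) | 18
      = 0x580000 | 0x021000 | 0x000C80 | 0x000012
      = 0x5A1C92
Bytes: (v>>16)&0xFF=5A, (v>>8)&0xFF=1C, v&0xFF=92

Answer: 0x5A1C92 5A 1C 92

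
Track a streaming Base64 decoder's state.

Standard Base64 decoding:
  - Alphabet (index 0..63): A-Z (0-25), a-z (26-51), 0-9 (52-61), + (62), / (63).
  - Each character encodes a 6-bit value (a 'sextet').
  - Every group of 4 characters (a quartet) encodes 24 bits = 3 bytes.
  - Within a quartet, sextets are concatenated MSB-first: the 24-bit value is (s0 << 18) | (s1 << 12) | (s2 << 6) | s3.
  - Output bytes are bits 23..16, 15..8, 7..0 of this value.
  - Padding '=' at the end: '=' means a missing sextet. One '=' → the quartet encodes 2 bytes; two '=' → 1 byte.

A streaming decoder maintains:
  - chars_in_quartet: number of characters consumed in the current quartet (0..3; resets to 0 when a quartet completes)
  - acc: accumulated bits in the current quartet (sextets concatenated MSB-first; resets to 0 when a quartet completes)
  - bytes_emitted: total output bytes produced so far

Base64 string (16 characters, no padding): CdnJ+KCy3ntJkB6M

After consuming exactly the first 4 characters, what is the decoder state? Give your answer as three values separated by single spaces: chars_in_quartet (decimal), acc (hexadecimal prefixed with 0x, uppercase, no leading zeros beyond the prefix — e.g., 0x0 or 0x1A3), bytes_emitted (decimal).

After char 0 ('C'=2): chars_in_quartet=1 acc=0x2 bytes_emitted=0
After char 1 ('d'=29): chars_in_quartet=2 acc=0x9D bytes_emitted=0
After char 2 ('n'=39): chars_in_quartet=3 acc=0x2767 bytes_emitted=0
After char 3 ('J'=9): chars_in_quartet=4 acc=0x9D9C9 -> emit 09 D9 C9, reset; bytes_emitted=3

Answer: 0 0x0 3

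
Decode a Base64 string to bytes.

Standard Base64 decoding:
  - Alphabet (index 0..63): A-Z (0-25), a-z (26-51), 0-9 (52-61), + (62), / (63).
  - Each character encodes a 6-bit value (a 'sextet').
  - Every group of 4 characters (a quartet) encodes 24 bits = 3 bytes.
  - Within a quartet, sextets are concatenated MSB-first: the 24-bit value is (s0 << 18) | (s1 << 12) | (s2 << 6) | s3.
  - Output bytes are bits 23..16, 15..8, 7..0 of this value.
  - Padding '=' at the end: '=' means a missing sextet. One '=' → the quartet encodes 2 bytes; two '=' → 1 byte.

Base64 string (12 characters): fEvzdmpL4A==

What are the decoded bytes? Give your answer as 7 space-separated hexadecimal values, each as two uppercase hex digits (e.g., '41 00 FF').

Answer: 7C 4B F3 76 6A 4B E0

Derivation:
After char 0 ('f'=31): chars_in_quartet=1 acc=0x1F bytes_emitted=0
After char 1 ('E'=4): chars_in_quartet=2 acc=0x7C4 bytes_emitted=0
After char 2 ('v'=47): chars_in_quartet=3 acc=0x1F12F bytes_emitted=0
After char 3 ('z'=51): chars_in_quartet=4 acc=0x7C4BF3 -> emit 7C 4B F3, reset; bytes_emitted=3
After char 4 ('d'=29): chars_in_quartet=1 acc=0x1D bytes_emitted=3
After char 5 ('m'=38): chars_in_quartet=2 acc=0x766 bytes_emitted=3
After char 6 ('p'=41): chars_in_quartet=3 acc=0x1D9A9 bytes_emitted=3
After char 7 ('L'=11): chars_in_quartet=4 acc=0x766A4B -> emit 76 6A 4B, reset; bytes_emitted=6
After char 8 ('4'=56): chars_in_quartet=1 acc=0x38 bytes_emitted=6
After char 9 ('A'=0): chars_in_quartet=2 acc=0xE00 bytes_emitted=6
Padding '==': partial quartet acc=0xE00 -> emit E0; bytes_emitted=7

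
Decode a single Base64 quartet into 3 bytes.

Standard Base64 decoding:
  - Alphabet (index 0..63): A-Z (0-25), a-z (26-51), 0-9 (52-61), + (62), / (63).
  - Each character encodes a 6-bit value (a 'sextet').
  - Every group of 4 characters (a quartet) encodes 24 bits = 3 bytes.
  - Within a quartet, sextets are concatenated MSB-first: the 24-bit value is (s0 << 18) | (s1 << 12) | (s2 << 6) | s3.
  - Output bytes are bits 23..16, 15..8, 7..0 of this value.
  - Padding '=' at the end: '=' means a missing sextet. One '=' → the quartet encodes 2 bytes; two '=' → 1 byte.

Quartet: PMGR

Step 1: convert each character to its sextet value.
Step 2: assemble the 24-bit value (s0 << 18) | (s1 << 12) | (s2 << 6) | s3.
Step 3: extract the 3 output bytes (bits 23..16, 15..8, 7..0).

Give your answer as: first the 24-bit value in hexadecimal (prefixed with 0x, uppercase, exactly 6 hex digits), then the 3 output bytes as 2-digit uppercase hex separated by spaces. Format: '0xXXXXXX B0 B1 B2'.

Answer: 0x3CC191 3C C1 91

Derivation:
Sextets: P=15, M=12, G=6, R=17
24-bit: (15<<18) | (12<<12) | (6<<6) | 17
      = 0x3C0000 | 0x00C000 | 0x000180 | 0x000011
      = 0x3CC191
Bytes: (v>>16)&0xFF=3C, (v>>8)&0xFF=C1, v&0xFF=91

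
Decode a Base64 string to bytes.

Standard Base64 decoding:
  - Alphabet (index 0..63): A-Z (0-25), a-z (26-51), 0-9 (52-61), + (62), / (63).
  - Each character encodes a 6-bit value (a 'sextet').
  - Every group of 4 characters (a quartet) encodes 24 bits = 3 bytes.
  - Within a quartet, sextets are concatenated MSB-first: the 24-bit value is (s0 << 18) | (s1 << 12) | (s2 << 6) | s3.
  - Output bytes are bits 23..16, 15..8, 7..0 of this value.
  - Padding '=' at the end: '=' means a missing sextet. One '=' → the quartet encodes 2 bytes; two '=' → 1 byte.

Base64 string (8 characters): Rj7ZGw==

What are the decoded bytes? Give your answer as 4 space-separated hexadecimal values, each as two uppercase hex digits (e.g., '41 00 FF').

After char 0 ('R'=17): chars_in_quartet=1 acc=0x11 bytes_emitted=0
After char 1 ('j'=35): chars_in_quartet=2 acc=0x463 bytes_emitted=0
After char 2 ('7'=59): chars_in_quartet=3 acc=0x118FB bytes_emitted=0
After char 3 ('Z'=25): chars_in_quartet=4 acc=0x463ED9 -> emit 46 3E D9, reset; bytes_emitted=3
After char 4 ('G'=6): chars_in_quartet=1 acc=0x6 bytes_emitted=3
After char 5 ('w'=48): chars_in_quartet=2 acc=0x1B0 bytes_emitted=3
Padding '==': partial quartet acc=0x1B0 -> emit 1B; bytes_emitted=4

Answer: 46 3E D9 1B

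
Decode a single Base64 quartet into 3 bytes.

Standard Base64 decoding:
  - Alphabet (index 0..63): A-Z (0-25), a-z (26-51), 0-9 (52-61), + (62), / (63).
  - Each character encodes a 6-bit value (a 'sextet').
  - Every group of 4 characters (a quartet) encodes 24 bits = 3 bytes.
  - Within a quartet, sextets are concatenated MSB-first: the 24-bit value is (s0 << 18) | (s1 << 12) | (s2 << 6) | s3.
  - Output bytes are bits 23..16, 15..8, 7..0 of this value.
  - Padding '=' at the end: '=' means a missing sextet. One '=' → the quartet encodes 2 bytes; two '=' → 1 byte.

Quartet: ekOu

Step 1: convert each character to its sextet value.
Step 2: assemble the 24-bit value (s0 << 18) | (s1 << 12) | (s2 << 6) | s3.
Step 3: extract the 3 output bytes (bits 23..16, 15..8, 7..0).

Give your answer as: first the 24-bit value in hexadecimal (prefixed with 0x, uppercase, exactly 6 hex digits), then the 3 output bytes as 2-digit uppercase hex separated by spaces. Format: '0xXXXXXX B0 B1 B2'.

Sextets: e=30, k=36, O=14, u=46
24-bit: (30<<18) | (36<<12) | (14<<6) | 46
      = 0x780000 | 0x024000 | 0x000380 | 0x00002E
      = 0x7A43AE
Bytes: (v>>16)&0xFF=7A, (v>>8)&0xFF=43, v&0xFF=AE

Answer: 0x7A43AE 7A 43 AE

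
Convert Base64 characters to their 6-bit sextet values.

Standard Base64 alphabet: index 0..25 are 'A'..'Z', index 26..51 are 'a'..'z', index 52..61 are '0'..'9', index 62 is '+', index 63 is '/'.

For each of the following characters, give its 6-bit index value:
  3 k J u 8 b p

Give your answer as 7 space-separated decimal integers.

'3': 0..9 range, 52 + ord('3') − ord('0') = 55
'k': a..z range, 26 + ord('k') − ord('a') = 36
'J': A..Z range, ord('J') − ord('A') = 9
'u': a..z range, 26 + ord('u') − ord('a') = 46
'8': 0..9 range, 52 + ord('8') − ord('0') = 60
'b': a..z range, 26 + ord('b') − ord('a') = 27
'p': a..z range, 26 + ord('p') − ord('a') = 41

Answer: 55 36 9 46 60 27 41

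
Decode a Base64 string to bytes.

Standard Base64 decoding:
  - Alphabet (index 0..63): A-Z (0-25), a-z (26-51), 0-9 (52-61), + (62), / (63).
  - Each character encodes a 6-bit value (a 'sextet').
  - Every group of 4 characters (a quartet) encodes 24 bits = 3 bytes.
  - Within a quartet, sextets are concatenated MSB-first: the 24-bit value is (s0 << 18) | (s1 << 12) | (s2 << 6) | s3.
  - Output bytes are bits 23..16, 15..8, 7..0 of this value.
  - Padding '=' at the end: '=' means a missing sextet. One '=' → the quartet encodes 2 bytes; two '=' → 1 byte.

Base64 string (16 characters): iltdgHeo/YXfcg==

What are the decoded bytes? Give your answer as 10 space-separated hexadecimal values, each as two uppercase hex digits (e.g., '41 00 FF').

After char 0 ('i'=34): chars_in_quartet=1 acc=0x22 bytes_emitted=0
After char 1 ('l'=37): chars_in_quartet=2 acc=0x8A5 bytes_emitted=0
After char 2 ('t'=45): chars_in_quartet=3 acc=0x2296D bytes_emitted=0
After char 3 ('d'=29): chars_in_quartet=4 acc=0x8A5B5D -> emit 8A 5B 5D, reset; bytes_emitted=3
After char 4 ('g'=32): chars_in_quartet=1 acc=0x20 bytes_emitted=3
After char 5 ('H'=7): chars_in_quartet=2 acc=0x807 bytes_emitted=3
After char 6 ('e'=30): chars_in_quartet=3 acc=0x201DE bytes_emitted=3
After char 7 ('o'=40): chars_in_quartet=4 acc=0x8077A8 -> emit 80 77 A8, reset; bytes_emitted=6
After char 8 ('/'=63): chars_in_quartet=1 acc=0x3F bytes_emitted=6
After char 9 ('Y'=24): chars_in_quartet=2 acc=0xFD8 bytes_emitted=6
After char 10 ('X'=23): chars_in_quartet=3 acc=0x3F617 bytes_emitted=6
After char 11 ('f'=31): chars_in_quartet=4 acc=0xFD85DF -> emit FD 85 DF, reset; bytes_emitted=9
After char 12 ('c'=28): chars_in_quartet=1 acc=0x1C bytes_emitted=9
After char 13 ('g'=32): chars_in_quartet=2 acc=0x720 bytes_emitted=9
Padding '==': partial quartet acc=0x720 -> emit 72; bytes_emitted=10

Answer: 8A 5B 5D 80 77 A8 FD 85 DF 72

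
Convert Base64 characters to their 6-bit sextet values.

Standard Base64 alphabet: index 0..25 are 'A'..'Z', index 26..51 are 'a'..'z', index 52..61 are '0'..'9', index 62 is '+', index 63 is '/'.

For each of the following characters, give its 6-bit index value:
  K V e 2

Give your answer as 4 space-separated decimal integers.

'K': A..Z range, ord('K') − ord('A') = 10
'V': A..Z range, ord('V') − ord('A') = 21
'e': a..z range, 26 + ord('e') − ord('a') = 30
'2': 0..9 range, 52 + ord('2') − ord('0') = 54

Answer: 10 21 30 54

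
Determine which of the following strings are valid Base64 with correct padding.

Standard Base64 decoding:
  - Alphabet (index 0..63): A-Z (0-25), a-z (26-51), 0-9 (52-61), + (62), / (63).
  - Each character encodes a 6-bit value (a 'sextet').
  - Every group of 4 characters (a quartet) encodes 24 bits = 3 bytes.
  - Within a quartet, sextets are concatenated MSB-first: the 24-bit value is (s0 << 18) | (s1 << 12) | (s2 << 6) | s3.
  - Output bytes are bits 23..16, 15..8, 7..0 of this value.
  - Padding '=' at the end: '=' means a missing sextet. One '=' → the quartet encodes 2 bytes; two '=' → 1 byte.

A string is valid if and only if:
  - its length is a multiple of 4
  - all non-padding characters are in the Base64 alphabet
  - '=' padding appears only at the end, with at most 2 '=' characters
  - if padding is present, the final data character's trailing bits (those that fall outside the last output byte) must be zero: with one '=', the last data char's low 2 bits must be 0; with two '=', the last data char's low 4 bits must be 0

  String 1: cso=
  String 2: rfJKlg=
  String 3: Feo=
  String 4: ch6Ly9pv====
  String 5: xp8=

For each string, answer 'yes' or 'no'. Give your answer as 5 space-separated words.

String 1: 'cso=' → valid
String 2: 'rfJKlg=' → invalid (len=7 not mult of 4)
String 3: 'Feo=' → valid
String 4: 'ch6Ly9pv====' → invalid (4 pad chars (max 2))
String 5: 'xp8=' → valid

Answer: yes no yes no yes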